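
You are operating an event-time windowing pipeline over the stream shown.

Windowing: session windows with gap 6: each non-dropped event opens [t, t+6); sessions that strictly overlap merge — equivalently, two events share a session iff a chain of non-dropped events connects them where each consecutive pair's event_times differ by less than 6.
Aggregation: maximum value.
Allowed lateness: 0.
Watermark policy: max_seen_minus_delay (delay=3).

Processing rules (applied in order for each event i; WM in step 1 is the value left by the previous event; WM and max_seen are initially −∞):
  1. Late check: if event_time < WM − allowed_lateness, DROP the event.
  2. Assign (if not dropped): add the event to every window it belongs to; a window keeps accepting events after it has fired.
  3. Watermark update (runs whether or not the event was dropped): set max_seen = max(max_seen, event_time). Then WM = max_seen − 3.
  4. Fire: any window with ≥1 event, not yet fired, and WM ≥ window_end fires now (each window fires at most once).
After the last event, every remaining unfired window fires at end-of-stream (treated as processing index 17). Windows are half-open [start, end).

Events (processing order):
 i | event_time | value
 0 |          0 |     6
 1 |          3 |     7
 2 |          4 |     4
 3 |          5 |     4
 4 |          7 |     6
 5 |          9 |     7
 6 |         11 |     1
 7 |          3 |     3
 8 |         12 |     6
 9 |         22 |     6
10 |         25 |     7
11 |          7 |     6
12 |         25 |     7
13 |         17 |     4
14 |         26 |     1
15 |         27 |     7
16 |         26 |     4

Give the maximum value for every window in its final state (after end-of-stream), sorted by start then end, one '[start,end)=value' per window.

i=0 t=0 v=6: → [0,6); WM=-3
i=1 t=3 v=7: → [0,9); WM=0
i=2 t=4 v=4: → [0,10); WM=1
i=3 t=5 v=4: → [0,11); WM=2
i=4 t=7 v=6: → [0,13); WM=4
i=5 t=9 v=7: → [0,15); WM=6
i=6 t=11 v=1: → [0,17); WM=8
i=7 t=3 v=3: DROP (t<8-0); WM=8
i=8 t=12 v=6: → [0,18); WM=9
i=9 t=22 v=6: → [22,28); WM=19
i=10 t=25 v=7: → [22,31); WM=22
i=11 t=7 v=6: DROP (t<22-0); WM=22
i=12 t=25 v=7: → [22,31); WM=22
i=13 t=17 v=4: DROP (t<22-0); WM=22
i=14 t=26 v=1: → [22,32); WM=23
i=15 t=27 v=7: → [22,33); WM=24
i=16 t=26 v=4: → [22,33); WM=24

[0,18)=7 [22,33)=7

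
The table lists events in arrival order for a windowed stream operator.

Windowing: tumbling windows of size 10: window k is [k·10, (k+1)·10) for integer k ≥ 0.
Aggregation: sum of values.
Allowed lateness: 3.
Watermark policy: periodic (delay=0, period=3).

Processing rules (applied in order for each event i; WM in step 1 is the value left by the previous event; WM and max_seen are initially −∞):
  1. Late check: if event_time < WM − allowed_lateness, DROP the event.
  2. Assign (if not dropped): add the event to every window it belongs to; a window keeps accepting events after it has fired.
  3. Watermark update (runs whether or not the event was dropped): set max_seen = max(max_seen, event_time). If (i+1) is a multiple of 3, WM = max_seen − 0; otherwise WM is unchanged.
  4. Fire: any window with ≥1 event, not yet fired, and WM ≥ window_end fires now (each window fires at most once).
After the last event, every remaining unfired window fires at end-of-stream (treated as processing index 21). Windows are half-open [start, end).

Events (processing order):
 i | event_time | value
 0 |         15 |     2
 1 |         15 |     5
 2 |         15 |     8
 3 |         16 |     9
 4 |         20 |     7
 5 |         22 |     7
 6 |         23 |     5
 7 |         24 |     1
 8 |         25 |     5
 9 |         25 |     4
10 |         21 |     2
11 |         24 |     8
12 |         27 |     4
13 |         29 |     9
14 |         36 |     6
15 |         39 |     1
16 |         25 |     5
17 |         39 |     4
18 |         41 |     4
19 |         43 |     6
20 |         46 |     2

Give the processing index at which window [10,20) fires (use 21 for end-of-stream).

5

i=0 t=15 v=2: → [10,20); WM=−∞
i=1 t=15 v=5: → [10,20); WM=−∞
i=2 t=15 v=8: → [10,20); WM=15
i=3 t=16 v=9: → [10,20); WM=15
i=4 t=20 v=7: → [20,30); WM=15
i=5 t=22 v=7: → [20,30); WM=22; [10,20) fires=24
i=6 t=23 v=5: → [20,30); WM=22
i=7 t=24 v=1: → [20,30); WM=22
i=8 t=25 v=5: → [20,30); WM=25
i=9 t=25 v=4: → [20,30); WM=25
i=10 t=21 v=2: DROP (t<25-3); WM=25
i=11 t=24 v=8: → [20,30); WM=25
i=12 t=27 v=4: → [20,30); WM=25
i=13 t=29 v=9: → [20,30); WM=25
i=14 t=36 v=6: → [30,40); WM=36; [20,30) fires=50
i=15 t=39 v=1: → [30,40); WM=36
i=16 t=25 v=5: DROP (t<36-3); WM=36
i=17 t=39 v=4: → [30,40); WM=39
i=18 t=41 v=4: → [40,50); WM=39
i=19 t=43 v=6: → [40,50); WM=39
i=20 t=46 v=2: → [40,50); WM=46; [30,40) fires=11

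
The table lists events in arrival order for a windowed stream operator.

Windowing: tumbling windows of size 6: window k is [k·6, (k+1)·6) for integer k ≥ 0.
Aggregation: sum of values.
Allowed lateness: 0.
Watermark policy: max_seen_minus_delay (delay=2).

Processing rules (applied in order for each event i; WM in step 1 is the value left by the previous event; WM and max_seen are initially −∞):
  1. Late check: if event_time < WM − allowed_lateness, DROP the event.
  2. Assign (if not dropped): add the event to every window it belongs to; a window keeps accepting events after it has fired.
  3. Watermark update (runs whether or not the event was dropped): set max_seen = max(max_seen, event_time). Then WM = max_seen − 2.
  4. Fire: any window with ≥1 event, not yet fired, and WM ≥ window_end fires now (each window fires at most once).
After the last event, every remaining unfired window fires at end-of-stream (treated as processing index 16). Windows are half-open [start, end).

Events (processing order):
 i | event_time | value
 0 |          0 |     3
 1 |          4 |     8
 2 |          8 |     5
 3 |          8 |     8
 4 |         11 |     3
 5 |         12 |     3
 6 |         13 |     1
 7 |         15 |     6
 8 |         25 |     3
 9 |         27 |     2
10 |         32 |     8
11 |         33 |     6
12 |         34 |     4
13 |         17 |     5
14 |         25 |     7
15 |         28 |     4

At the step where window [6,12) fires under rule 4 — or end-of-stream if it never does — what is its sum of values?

i=0 t=0 v=3: → [0,6); WM=-2
i=1 t=4 v=8: → [0,6); WM=2
i=2 t=8 v=5: → [6,12); WM=6; [0,6) fires=11
i=3 t=8 v=8: → [6,12); WM=6
i=4 t=11 v=3: → [6,12); WM=9
i=5 t=12 v=3: → [12,18); WM=10
i=6 t=13 v=1: → [12,18); WM=11
i=7 t=15 v=6: → [12,18); WM=13; [6,12) fires=16
i=8 t=25 v=3: → [24,30); WM=23; [12,18) fires=10
i=9 t=27 v=2: → [24,30); WM=25
i=10 t=32 v=8: → [30,36); WM=30; [24,30) fires=5
i=11 t=33 v=6: → [30,36); WM=31
i=12 t=34 v=4: → [30,36); WM=32
i=13 t=17 v=5: DROP (t<32-0); WM=32
i=14 t=25 v=7: DROP (t<32-0); WM=32
i=15 t=28 v=4: DROP (t<32-0); WM=32

16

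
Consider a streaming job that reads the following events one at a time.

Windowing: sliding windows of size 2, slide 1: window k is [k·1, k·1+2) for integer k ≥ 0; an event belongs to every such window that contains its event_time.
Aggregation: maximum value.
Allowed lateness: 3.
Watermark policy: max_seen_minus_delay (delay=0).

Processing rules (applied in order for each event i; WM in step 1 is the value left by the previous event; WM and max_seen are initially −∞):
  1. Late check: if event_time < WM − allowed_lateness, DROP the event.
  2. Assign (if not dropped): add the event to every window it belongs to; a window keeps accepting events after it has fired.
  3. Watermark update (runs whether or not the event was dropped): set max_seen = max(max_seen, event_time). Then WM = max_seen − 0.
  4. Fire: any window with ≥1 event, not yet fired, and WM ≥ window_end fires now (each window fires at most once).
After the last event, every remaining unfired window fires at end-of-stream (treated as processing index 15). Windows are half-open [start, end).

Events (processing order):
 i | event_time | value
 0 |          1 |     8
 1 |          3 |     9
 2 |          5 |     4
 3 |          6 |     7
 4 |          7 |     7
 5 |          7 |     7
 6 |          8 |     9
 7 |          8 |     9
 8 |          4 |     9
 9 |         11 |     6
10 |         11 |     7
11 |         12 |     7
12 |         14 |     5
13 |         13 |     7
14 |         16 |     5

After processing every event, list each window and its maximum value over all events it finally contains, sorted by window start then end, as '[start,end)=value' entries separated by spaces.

[0,2)=8 [1,3)=8 [2,4)=9 [3,5)=9 [4,6)=4 [5,7)=7 [6,8)=7 [7,9)=9 [8,10)=9 [10,12)=7 [11,13)=7 [12,14)=7 [13,15)=7 [14,16)=5 [15,17)=5 [16,18)=5

i=0 t=1 v=8: → [1,3),[0,2); WM=1
i=1 t=3 v=9: → [3,5),[2,4); WM=3; [0,2) fires=8 [1,3) fires=8
i=2 t=5 v=4: → [5,7),[4,6); WM=5; [2,4) fires=9 [3,5) fires=9
i=3 t=6 v=7: → [6,8),[5,7); WM=6; [4,6) fires=4
i=4 t=7 v=7: → [7,9),[6,8); WM=7; [5,7) fires=7
i=5 t=7 v=7: → [7,9),[6,8); WM=7
i=6 t=8 v=9: → [8,10),[7,9); WM=8; [6,8) fires=7
i=7 t=8 v=9: → [8,10),[7,9); WM=8
i=8 t=4 v=9: DROP (t<8-3); WM=8
i=9 t=11 v=6: → [11,13),[10,12); WM=11; [7,9) fires=9 [8,10) fires=9
i=10 t=11 v=7: → [11,13),[10,12); WM=11
i=11 t=12 v=7: → [12,14),[11,13); WM=12; [10,12) fires=7
i=12 t=14 v=5: → [14,16),[13,15); WM=14; [11,13) fires=7 [12,14) fires=7
i=13 t=13 v=7: → [13,15),[12,14); WM=14
i=14 t=16 v=5: → [16,18),[15,17); WM=16; [13,15) fires=7 [14,16) fires=5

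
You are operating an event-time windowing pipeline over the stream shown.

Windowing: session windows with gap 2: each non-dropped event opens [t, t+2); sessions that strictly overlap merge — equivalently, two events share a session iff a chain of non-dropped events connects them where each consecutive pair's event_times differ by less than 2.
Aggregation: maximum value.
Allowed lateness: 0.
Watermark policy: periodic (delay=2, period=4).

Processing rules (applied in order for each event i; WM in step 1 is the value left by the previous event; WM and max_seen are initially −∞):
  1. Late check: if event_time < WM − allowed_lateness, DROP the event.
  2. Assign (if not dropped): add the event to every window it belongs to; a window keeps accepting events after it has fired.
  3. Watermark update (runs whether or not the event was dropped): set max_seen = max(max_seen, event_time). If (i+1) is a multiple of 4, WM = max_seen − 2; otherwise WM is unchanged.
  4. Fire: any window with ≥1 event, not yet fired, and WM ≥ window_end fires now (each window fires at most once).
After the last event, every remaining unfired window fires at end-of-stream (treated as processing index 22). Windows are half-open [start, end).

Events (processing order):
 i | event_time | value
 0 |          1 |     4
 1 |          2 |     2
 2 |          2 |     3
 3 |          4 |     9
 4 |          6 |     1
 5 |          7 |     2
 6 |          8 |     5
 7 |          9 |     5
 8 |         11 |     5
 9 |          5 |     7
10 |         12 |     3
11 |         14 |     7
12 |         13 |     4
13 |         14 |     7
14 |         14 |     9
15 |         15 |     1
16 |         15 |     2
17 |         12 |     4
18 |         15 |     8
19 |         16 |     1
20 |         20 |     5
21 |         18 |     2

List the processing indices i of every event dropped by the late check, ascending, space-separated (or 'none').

9 17

i=0 t=1 v=4: → [1,3); WM=−∞
i=1 t=2 v=2: → [1,4); WM=−∞
i=2 t=2 v=3: → [1,4); WM=−∞
i=3 t=4 v=9: → [4,6); WM=2
i=4 t=6 v=1: → [6,8); WM=2
i=5 t=7 v=2: → [6,9); WM=2
i=6 t=8 v=5: → [6,10); WM=2
i=7 t=9 v=5: → [6,11); WM=7
i=8 t=11 v=5: → [11,13); WM=7
i=9 t=5 v=7: DROP (t<7-0); WM=7
i=10 t=12 v=3: → [11,14); WM=7
i=11 t=14 v=7: → [14,16); WM=12
i=12 t=13 v=4: → [11,16); WM=12
i=13 t=14 v=7: → [11,16); WM=12
i=14 t=14 v=9: → [11,16); WM=12
i=15 t=15 v=1: → [11,17); WM=13
i=16 t=15 v=2: → [11,17); WM=13
i=17 t=12 v=4: DROP (t<13-0); WM=13
i=18 t=15 v=8: → [11,17); WM=13
i=19 t=16 v=1: → [11,18); WM=14
i=20 t=20 v=5: → [20,22); WM=14
i=21 t=18 v=2: → [18,20); WM=14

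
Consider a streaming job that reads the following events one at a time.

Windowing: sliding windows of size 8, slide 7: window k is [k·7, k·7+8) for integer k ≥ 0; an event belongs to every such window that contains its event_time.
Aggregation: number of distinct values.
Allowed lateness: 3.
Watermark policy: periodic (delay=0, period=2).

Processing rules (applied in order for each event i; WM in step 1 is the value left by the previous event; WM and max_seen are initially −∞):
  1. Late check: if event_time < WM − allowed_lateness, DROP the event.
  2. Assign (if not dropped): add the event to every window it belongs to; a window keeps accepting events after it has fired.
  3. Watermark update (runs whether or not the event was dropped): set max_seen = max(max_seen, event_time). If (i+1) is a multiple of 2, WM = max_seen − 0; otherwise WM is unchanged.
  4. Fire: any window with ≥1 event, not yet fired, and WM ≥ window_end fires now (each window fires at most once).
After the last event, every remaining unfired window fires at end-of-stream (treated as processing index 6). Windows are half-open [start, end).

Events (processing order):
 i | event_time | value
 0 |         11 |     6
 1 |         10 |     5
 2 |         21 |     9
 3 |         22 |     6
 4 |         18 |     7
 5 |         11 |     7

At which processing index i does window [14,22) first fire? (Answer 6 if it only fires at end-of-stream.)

i=0 t=11 v=6: → [7,15); WM=−∞
i=1 t=10 v=5: → [7,15); WM=11
i=2 t=21 v=9: → [21,29),[14,22); WM=11
i=3 t=22 v=6: → [21,29); WM=22; [7,15) fires=2 [14,22) fires=1
i=4 t=18 v=7: DROP (t<22-3); WM=22
i=5 t=11 v=7: DROP (t<22-3); WM=22

3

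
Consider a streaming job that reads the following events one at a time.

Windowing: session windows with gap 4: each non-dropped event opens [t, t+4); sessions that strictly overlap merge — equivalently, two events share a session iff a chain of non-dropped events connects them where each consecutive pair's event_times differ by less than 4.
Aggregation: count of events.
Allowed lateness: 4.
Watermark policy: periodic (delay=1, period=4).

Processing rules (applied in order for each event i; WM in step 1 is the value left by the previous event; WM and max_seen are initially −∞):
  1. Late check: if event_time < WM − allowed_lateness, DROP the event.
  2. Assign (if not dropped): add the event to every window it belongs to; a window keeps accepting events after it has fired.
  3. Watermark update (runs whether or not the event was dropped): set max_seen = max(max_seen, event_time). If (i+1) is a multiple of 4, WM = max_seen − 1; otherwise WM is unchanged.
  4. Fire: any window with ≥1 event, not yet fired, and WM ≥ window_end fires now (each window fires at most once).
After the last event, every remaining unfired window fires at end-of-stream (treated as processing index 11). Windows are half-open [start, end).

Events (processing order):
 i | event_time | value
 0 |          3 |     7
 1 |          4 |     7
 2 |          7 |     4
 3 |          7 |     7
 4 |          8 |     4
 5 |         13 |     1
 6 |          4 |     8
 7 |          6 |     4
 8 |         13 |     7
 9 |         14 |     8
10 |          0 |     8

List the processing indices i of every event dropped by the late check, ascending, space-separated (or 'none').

10

i=0 t=3 v=7: → [3,7); WM=−∞
i=1 t=4 v=7: → [3,8); WM=−∞
i=2 t=7 v=4: → [3,11); WM=−∞
i=3 t=7 v=7: → [3,11); WM=6
i=4 t=8 v=4: → [3,12); WM=6
i=5 t=13 v=1: → [13,17); WM=6
i=6 t=4 v=8: → [3,12); WM=6
i=7 t=6 v=4: → [3,12); WM=12
i=8 t=13 v=7: → [13,17); WM=12
i=9 t=14 v=8: → [13,18); WM=12
i=10 t=0 v=8: DROP (t<12-4); WM=12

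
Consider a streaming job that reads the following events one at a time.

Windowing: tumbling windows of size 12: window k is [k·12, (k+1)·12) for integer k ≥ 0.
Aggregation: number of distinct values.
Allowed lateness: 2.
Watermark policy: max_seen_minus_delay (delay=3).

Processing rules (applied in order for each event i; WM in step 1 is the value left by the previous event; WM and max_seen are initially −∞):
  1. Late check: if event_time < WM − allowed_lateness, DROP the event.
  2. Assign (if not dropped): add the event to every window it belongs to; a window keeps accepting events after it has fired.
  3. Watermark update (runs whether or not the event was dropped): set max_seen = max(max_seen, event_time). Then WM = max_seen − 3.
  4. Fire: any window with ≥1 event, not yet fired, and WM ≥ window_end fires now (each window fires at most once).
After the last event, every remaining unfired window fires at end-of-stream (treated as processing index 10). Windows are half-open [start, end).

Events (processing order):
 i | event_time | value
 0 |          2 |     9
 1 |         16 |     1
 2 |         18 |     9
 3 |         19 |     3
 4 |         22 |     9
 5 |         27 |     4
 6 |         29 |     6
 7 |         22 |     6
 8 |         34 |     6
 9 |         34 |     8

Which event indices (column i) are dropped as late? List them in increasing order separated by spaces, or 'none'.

i=0 t=2 v=9: → [0,12); WM=-1
i=1 t=16 v=1: → [12,24); WM=13; [0,12) fires=1
i=2 t=18 v=9: → [12,24); WM=15
i=3 t=19 v=3: → [12,24); WM=16
i=4 t=22 v=9: → [12,24); WM=19
i=5 t=27 v=4: → [24,36); WM=24; [12,24) fires=3
i=6 t=29 v=6: → [24,36); WM=26
i=7 t=22 v=6: DROP (t<26-2); WM=26
i=8 t=34 v=6: → [24,36); WM=31
i=9 t=34 v=8: → [24,36); WM=31

7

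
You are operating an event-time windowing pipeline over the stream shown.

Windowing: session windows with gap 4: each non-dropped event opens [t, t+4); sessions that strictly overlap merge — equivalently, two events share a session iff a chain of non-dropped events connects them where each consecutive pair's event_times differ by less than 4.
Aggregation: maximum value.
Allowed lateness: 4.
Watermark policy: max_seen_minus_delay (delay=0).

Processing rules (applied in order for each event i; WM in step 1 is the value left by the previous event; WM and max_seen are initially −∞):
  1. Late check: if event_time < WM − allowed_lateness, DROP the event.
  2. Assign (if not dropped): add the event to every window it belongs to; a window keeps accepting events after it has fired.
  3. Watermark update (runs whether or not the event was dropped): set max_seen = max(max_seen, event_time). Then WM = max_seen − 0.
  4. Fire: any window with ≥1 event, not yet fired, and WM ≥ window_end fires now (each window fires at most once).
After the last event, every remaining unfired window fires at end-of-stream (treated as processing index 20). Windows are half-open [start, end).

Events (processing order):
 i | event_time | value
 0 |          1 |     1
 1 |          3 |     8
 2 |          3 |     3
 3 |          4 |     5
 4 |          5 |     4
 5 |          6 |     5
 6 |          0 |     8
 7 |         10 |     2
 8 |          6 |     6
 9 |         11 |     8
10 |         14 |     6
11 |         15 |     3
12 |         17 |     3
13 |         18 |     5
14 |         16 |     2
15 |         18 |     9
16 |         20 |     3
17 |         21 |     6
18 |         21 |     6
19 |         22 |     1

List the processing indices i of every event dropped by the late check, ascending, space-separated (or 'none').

6

i=0 t=1 v=1: → [1,5); WM=1
i=1 t=3 v=8: → [1,7); WM=3
i=2 t=3 v=3: → [1,7); WM=3
i=3 t=4 v=5: → [1,8); WM=4
i=4 t=5 v=4: → [1,9); WM=5
i=5 t=6 v=5: → [1,10); WM=6
i=6 t=0 v=8: DROP (t<6-4); WM=6
i=7 t=10 v=2: → [10,14); WM=10
i=8 t=6 v=6: → [1,10); WM=10
i=9 t=11 v=8: → [10,15); WM=11
i=10 t=14 v=6: → [10,18); WM=14
i=11 t=15 v=3: → [10,19); WM=15
i=12 t=17 v=3: → [10,21); WM=17
i=13 t=18 v=5: → [10,22); WM=18
i=14 t=16 v=2: → [10,22); WM=18
i=15 t=18 v=9: → [10,22); WM=18
i=16 t=20 v=3: → [10,24); WM=20
i=17 t=21 v=6: → [10,25); WM=21
i=18 t=21 v=6: → [10,25); WM=21
i=19 t=22 v=1: → [10,26); WM=22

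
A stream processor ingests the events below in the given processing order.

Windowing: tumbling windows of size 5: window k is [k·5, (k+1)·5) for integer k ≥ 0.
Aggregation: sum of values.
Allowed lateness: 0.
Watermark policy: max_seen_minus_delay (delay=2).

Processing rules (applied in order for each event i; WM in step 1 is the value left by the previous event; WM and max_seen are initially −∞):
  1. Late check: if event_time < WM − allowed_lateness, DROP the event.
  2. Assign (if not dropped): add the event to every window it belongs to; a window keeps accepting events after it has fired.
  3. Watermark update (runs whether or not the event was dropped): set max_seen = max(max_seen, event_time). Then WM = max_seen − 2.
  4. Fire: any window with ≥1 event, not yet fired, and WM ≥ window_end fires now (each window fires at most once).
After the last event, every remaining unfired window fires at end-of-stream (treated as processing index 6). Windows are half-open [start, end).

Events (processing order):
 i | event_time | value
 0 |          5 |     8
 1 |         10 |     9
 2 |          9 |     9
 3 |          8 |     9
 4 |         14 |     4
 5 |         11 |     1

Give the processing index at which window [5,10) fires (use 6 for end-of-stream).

i=0 t=5 v=8: → [5,10); WM=3
i=1 t=10 v=9: → [10,15); WM=8
i=2 t=9 v=9: → [5,10); WM=8
i=3 t=8 v=9: → [5,10); WM=8
i=4 t=14 v=4: → [10,15); WM=12; [5,10) fires=26
i=5 t=11 v=1: DROP (t<12-0); WM=12

4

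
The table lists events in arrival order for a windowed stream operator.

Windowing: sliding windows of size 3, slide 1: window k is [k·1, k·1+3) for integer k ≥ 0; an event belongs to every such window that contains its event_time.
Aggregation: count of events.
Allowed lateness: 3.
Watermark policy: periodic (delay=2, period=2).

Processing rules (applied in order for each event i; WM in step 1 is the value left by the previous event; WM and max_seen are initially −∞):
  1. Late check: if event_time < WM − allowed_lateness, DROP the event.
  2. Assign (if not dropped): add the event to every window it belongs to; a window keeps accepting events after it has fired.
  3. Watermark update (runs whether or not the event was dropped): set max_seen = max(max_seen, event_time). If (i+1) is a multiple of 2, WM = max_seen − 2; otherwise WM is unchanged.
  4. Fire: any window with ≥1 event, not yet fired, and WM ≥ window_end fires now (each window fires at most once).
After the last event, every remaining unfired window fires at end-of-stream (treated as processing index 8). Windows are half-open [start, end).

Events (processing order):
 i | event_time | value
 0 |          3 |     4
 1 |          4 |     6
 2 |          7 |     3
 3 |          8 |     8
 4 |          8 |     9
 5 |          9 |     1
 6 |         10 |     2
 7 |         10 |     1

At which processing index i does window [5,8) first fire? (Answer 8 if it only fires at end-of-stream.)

7

i=0 t=3 v=4: → [3,6),[2,5),[1,4); WM=−∞
i=1 t=4 v=6: → [4,7),[3,6),[2,5); WM=2
i=2 t=7 v=3: → [7,10),[6,9),[5,8); WM=2
i=3 t=8 v=8: → [8,11),[7,10),[6,9); WM=6; [1,4) fires=1 [2,5) fires=2 [3,6) fires=2
i=4 t=8 v=9: → [8,11),[7,10),[6,9); WM=6
i=5 t=9 v=1: → [9,12),[8,11),[7,10); WM=7; [4,7) fires=1
i=6 t=10 v=2: → [10,13),[9,12),[8,11); WM=7
i=7 t=10 v=1: → [10,13),[9,12),[8,11); WM=8; [5,8) fires=1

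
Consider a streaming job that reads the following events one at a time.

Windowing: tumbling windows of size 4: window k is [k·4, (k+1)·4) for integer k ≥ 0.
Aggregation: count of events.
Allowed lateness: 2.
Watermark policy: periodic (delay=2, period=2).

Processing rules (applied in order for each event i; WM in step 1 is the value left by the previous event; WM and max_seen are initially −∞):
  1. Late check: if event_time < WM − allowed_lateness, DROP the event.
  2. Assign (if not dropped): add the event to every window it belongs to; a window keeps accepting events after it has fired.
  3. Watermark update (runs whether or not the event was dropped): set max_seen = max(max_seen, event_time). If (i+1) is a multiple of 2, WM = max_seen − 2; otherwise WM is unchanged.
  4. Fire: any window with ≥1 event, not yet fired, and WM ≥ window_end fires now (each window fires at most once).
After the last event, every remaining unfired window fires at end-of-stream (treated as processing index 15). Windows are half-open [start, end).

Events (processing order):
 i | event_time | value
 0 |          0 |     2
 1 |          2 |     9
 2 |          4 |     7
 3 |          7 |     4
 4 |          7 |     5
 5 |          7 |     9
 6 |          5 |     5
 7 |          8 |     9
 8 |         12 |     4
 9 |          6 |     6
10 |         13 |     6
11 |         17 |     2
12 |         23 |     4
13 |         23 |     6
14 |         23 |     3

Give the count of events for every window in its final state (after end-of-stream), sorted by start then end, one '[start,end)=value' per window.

i=0 t=0 v=2: → [0,4); WM=−∞
i=1 t=2 v=9: → [0,4); WM=0
i=2 t=4 v=7: → [4,8); WM=0
i=3 t=7 v=4: → [4,8); WM=5; [0,4) fires=2
i=4 t=7 v=5: → [4,8); WM=5
i=5 t=7 v=9: → [4,8); WM=5
i=6 t=5 v=5: → [4,8); WM=5
i=7 t=8 v=9: → [8,12); WM=6
i=8 t=12 v=4: → [12,16); WM=6
i=9 t=6 v=6: → [4,8); WM=10; [4,8) fires=6
i=10 t=13 v=6: → [12,16); WM=10
i=11 t=17 v=2: → [16,20); WM=15; [8,12) fires=1
i=12 t=23 v=4: → [20,24); WM=15
i=13 t=23 v=6: → [20,24); WM=21; [12,16) fires=2 [16,20) fires=1
i=14 t=23 v=3: → [20,24); WM=21

[0,4)=2 [4,8)=6 [8,12)=1 [12,16)=2 [16,20)=1 [20,24)=3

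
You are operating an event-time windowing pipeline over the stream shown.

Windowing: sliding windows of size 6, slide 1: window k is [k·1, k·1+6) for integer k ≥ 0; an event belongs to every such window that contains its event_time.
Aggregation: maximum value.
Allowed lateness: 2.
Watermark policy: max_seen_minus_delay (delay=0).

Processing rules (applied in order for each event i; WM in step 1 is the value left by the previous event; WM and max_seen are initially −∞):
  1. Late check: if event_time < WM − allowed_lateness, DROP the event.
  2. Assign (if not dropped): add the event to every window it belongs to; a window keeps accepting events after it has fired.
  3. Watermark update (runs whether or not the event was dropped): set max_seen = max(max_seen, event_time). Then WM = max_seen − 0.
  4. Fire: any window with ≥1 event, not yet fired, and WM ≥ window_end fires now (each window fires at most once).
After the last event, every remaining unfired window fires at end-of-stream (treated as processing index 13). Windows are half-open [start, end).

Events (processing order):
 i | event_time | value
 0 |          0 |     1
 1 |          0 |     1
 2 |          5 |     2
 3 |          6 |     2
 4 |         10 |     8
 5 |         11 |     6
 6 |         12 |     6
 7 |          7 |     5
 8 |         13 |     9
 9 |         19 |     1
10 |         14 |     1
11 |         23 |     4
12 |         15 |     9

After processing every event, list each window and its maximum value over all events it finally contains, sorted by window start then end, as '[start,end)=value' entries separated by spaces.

i=0 t=0 v=1: → [0,6); WM=0
i=1 t=0 v=1: → [0,6); WM=0
i=2 t=5 v=2: → [5,11),[4,10),[3,9),[2,8),[1,7),[0,6); WM=5
i=3 t=6 v=2: → [6,12),[5,11),[4,10),[3,9),[2,8),[1,7); WM=6; [0,6) fires=2
i=4 t=10 v=8: → [10,16),[9,15),[8,14),[7,13),[6,12),[5,11); WM=10; [1,7) fires=2 [2,8) fires=2 [3,9) fires=2 [4,10) fires=2
i=5 t=11 v=6: → [11,17),[10,16),[9,15),[8,14),[7,13),[6,12); WM=11; [5,11) fires=8
i=6 t=12 v=6: → [12,18),[11,17),[10,16),[9,15),[8,14),[7,13); WM=12; [6,12) fires=8
i=7 t=7 v=5: DROP (t<12-2); WM=12
i=8 t=13 v=9: → [13,19),[12,18),[11,17),[10,16),[9,15),[8,14); WM=13; [7,13) fires=8
i=9 t=19 v=1: → [19,25),[18,24),[17,23),[16,22),[15,21),[14,20); WM=19; [8,14) fires=9 [9,15) fires=9 [10,16) fires=9 [11,17) fires=9 [12,18) fires=9 [13,19) fires=9
i=10 t=14 v=1: DROP (t<19-2); WM=19
i=11 t=23 v=4: → [23,29),[22,28),[21,27),[20,26),[19,25),[18,24); WM=23; [14,20) fires=1 [15,21) fires=1 [16,22) fires=1 [17,23) fires=1
i=12 t=15 v=9: DROP (t<23-2); WM=23

[0,6)=2 [1,7)=2 [2,8)=2 [3,9)=2 [4,10)=2 [5,11)=8 [6,12)=8 [7,13)=8 [8,14)=9 [9,15)=9 [10,16)=9 [11,17)=9 [12,18)=9 [13,19)=9 [14,20)=1 [15,21)=1 [16,22)=1 [17,23)=1 [18,24)=4 [19,25)=4 [20,26)=4 [21,27)=4 [22,28)=4 [23,29)=4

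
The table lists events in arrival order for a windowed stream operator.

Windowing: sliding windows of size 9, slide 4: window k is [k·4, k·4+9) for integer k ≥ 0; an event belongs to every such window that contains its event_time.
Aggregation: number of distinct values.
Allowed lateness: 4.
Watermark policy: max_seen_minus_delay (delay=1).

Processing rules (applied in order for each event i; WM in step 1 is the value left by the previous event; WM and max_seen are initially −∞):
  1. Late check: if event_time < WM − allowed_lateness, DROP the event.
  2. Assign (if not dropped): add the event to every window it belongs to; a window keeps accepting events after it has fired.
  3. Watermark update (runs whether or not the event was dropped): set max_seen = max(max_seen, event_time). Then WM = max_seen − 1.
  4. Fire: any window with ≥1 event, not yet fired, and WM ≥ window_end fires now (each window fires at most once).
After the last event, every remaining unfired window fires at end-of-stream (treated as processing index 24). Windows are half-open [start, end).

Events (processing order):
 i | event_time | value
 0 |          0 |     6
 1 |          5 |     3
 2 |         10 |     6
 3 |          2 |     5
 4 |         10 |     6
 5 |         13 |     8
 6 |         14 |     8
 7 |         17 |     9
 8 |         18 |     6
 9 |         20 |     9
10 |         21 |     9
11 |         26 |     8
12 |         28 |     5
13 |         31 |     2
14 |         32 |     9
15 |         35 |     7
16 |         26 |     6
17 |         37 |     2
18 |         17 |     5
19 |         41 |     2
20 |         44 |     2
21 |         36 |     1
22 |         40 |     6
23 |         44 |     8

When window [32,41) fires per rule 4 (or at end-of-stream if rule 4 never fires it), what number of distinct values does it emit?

i=0 t=0 v=6: → [0,9); WM=-1
i=1 t=5 v=3: → [4,13),[0,9); WM=4
i=2 t=10 v=6: → [8,17),[4,13); WM=9; [0,9) fires=2
i=3 t=2 v=5: DROP (t<9-4); WM=9
i=4 t=10 v=6: → [8,17),[4,13); WM=9
i=5 t=13 v=8: → [12,21),[8,17); WM=12
i=6 t=14 v=8: → [12,21),[8,17); WM=13; [4,13) fires=2
i=7 t=17 v=9: → [16,25),[12,21); WM=16
i=8 t=18 v=6: → [16,25),[12,21); WM=17; [8,17) fires=2
i=9 t=20 v=9: → [20,29),[16,25),[12,21); WM=19
i=10 t=21 v=9: → [20,29),[16,25); WM=20
i=11 t=26 v=8: → [24,33),[20,29); WM=25; [12,21) fires=3 [16,25) fires=2
i=12 t=28 v=5: → [28,37),[24,33),[20,29); WM=27
i=13 t=31 v=2: → [28,37),[24,33); WM=30; [20,29) fires=3
i=14 t=32 v=9: → [32,41),[28,37),[24,33); WM=31
i=15 t=35 v=7: → [32,41),[28,37); WM=34; [24,33) fires=4
i=16 t=26 v=6: DROP (t<34-4); WM=34
i=17 t=37 v=2: → [36,45),[32,41); WM=36
i=18 t=17 v=5: DROP (t<36-4); WM=36
i=19 t=41 v=2: → [40,49),[36,45); WM=40; [28,37) fires=4
i=20 t=44 v=2: → [44,53),[40,49),[36,45); WM=43; [32,41) fires=3
i=21 t=36 v=1: DROP (t<43-4); WM=43
i=22 t=40 v=6: → [40,49),[36,45),[32,41); WM=43
i=23 t=44 v=8: → [44,53),[40,49),[36,45); WM=43

3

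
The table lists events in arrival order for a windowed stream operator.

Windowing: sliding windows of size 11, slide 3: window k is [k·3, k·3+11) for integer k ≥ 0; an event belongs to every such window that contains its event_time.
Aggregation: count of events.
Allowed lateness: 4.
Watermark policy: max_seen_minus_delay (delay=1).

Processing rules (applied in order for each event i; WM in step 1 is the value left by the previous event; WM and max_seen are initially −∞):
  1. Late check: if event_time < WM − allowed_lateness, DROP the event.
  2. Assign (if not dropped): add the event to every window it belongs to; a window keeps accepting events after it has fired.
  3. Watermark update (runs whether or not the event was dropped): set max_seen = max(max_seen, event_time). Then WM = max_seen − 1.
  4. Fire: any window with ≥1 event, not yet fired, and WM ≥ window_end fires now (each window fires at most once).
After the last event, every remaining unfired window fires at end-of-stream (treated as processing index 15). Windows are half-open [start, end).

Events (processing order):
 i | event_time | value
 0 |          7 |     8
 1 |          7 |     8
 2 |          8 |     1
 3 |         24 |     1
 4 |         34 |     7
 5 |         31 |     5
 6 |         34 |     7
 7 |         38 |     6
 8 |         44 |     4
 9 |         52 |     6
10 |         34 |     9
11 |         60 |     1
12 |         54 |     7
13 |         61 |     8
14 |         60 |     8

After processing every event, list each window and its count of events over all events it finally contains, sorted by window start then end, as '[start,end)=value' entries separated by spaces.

[0,11)=3 [3,14)=3 [6,17)=3 [15,26)=1 [18,29)=1 [21,32)=2 [24,35)=4 [27,38)=3 [30,41)=4 [33,44)=3 [36,47)=2 [39,50)=1 [42,53)=2 [45,56)=1 [48,59)=1 [51,62)=4 [54,65)=3 [57,68)=3 [60,71)=3

i=0 t=7 v=8: → [6,17),[3,14),[0,11); WM=6
i=1 t=7 v=8: → [6,17),[3,14),[0,11); WM=6
i=2 t=8 v=1: → [6,17),[3,14),[0,11); WM=7
i=3 t=24 v=1: → [24,35),[21,32),[18,29),[15,26); WM=23; [0,11) fires=3 [3,14) fires=3 [6,17) fires=3
i=4 t=34 v=7: → [33,44),[30,41),[27,38),[24,35); WM=33; [15,26) fires=1 [18,29) fires=1 [21,32) fires=1
i=5 t=31 v=5: → [30,41),[27,38),[24,35),[21,32); WM=33
i=6 t=34 v=7: → [33,44),[30,41),[27,38),[24,35); WM=33
i=7 t=38 v=6: → [36,47),[33,44),[30,41); WM=37; [24,35) fires=4
i=8 t=44 v=4: → [42,53),[39,50),[36,47); WM=43; [27,38) fires=3 [30,41) fires=4
i=9 t=52 v=6: → [51,62),[48,59),[45,56),[42,53); WM=51; [33,44) fires=3 [36,47) fires=2 [39,50) fires=1
i=10 t=34 v=9: DROP (t<51-4); WM=51
i=11 t=60 v=1: → [60,71),[57,68),[54,65),[51,62); WM=59; [42,53) fires=2 [45,56) fires=1 [48,59) fires=1
i=12 t=54 v=7: DROP (t<59-4); WM=59
i=13 t=61 v=8: → [60,71),[57,68),[54,65),[51,62); WM=60
i=14 t=60 v=8: → [60,71),[57,68),[54,65),[51,62); WM=60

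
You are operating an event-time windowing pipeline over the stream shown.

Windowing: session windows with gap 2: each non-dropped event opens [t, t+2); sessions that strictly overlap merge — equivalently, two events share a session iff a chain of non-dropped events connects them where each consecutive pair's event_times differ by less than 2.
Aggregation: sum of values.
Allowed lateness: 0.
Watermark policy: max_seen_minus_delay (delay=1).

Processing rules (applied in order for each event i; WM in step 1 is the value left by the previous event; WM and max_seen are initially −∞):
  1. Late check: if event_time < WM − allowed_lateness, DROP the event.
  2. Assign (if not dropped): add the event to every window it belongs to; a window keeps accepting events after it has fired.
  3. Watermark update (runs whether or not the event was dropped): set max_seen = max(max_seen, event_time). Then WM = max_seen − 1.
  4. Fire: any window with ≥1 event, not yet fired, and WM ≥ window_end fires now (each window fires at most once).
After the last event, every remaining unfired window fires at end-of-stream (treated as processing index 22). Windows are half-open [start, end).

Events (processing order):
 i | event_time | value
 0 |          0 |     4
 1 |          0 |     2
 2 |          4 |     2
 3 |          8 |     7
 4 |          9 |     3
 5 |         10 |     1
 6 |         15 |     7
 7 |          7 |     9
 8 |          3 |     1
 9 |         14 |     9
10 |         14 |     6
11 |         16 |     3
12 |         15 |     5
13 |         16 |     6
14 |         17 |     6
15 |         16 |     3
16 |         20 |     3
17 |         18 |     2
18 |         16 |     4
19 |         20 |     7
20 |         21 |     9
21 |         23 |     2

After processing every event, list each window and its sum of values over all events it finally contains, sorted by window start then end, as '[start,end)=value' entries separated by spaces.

[0,2)=6 [4,6)=2 [8,12)=11 [14,19)=45 [20,23)=19 [23,25)=2

i=0 t=0 v=4: → [0,2); WM=-1
i=1 t=0 v=2: → [0,2); WM=-1
i=2 t=4 v=2: → [4,6); WM=3
i=3 t=8 v=7: → [8,10); WM=7
i=4 t=9 v=3: → [8,11); WM=8
i=5 t=10 v=1: → [8,12); WM=9
i=6 t=15 v=7: → [15,17); WM=14
i=7 t=7 v=9: DROP (t<14-0); WM=14
i=8 t=3 v=1: DROP (t<14-0); WM=14
i=9 t=14 v=9: → [14,17); WM=14
i=10 t=14 v=6: → [14,17); WM=14
i=11 t=16 v=3: → [14,18); WM=15
i=12 t=15 v=5: → [14,18); WM=15
i=13 t=16 v=6: → [14,18); WM=15
i=14 t=17 v=6: → [14,19); WM=16
i=15 t=16 v=3: → [14,19); WM=16
i=16 t=20 v=3: → [20,22); WM=19
i=17 t=18 v=2: DROP (t<19-0); WM=19
i=18 t=16 v=4: DROP (t<19-0); WM=19
i=19 t=20 v=7: → [20,22); WM=19
i=20 t=21 v=9: → [20,23); WM=20
i=21 t=23 v=2: → [23,25); WM=22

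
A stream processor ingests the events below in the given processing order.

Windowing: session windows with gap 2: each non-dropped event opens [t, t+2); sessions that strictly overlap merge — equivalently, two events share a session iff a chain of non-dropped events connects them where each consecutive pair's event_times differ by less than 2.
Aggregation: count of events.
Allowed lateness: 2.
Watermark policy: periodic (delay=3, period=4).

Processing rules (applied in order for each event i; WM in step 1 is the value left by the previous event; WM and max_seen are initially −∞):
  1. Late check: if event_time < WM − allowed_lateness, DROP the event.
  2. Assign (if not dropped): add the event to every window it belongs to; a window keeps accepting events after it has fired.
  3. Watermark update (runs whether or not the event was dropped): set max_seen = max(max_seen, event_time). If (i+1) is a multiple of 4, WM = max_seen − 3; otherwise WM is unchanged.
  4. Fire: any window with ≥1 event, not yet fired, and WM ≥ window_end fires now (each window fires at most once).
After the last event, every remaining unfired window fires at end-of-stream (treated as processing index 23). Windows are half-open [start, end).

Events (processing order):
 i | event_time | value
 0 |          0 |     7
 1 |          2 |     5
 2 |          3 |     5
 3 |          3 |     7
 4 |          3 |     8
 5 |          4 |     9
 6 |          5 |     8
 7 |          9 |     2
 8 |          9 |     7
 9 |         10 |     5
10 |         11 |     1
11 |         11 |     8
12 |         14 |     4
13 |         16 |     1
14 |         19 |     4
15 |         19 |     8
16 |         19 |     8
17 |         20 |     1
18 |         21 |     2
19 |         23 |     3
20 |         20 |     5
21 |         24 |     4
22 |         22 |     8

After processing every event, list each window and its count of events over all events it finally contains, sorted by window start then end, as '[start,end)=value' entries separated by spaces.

[0,2)=1 [2,7)=6 [9,13)=5 [14,16)=1 [16,18)=1 [19,26)=9

i=0 t=0 v=7: → [0,2); WM=−∞
i=1 t=2 v=5: → [2,4); WM=−∞
i=2 t=3 v=5: → [2,5); WM=−∞
i=3 t=3 v=7: → [2,5); WM=0
i=4 t=3 v=8: → [2,5); WM=0
i=5 t=4 v=9: → [2,6); WM=0
i=6 t=5 v=8: → [2,7); WM=0
i=7 t=9 v=2: → [9,11); WM=6
i=8 t=9 v=7: → [9,11); WM=6
i=9 t=10 v=5: → [9,12); WM=6
i=10 t=11 v=1: → [9,13); WM=6
i=11 t=11 v=8: → [9,13); WM=8
i=12 t=14 v=4: → [14,16); WM=8
i=13 t=16 v=1: → [16,18); WM=8
i=14 t=19 v=4: → [19,21); WM=8
i=15 t=19 v=8: → [19,21); WM=16
i=16 t=19 v=8: → [19,21); WM=16
i=17 t=20 v=1: → [19,22); WM=16
i=18 t=21 v=2: → [19,23); WM=16
i=19 t=23 v=3: → [23,25); WM=20
i=20 t=20 v=5: → [19,23); WM=20
i=21 t=24 v=4: → [23,26); WM=20
i=22 t=22 v=8: → [19,26); WM=20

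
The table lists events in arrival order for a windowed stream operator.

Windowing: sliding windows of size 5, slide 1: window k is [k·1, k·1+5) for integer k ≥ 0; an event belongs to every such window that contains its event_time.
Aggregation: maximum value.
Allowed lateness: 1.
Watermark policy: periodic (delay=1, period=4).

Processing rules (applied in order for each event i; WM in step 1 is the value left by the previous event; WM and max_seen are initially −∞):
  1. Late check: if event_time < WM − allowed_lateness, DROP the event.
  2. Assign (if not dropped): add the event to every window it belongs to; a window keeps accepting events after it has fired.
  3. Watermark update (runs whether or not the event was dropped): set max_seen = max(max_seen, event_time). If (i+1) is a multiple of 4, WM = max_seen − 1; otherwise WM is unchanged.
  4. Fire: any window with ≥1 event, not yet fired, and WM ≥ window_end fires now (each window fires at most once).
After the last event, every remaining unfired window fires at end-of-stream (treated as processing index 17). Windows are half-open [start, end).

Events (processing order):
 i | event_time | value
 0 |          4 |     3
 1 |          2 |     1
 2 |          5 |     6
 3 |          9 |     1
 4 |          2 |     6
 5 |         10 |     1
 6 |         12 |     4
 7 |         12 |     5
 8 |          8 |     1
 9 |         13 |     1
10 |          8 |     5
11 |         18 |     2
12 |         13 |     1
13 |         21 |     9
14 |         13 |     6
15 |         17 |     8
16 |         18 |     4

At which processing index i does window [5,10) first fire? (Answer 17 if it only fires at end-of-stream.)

7

i=0 t=4 v=3: → [4,9),[3,8),[2,7),[1,6),[0,5); WM=−∞
i=1 t=2 v=1: → [2,7),[1,6),[0,5); WM=−∞
i=2 t=5 v=6: → [5,10),[4,9),[3,8),[2,7),[1,6); WM=−∞
i=3 t=9 v=1: → [9,14),[8,13),[7,12),[6,11),[5,10); WM=8; [0,5) fires=3 [1,6) fires=6 [2,7) fires=6 [3,8) fires=6
i=4 t=2 v=6: DROP (t<8-1); WM=8
i=5 t=10 v=1: → [10,15),[9,14),[8,13),[7,12),[6,11); WM=8
i=6 t=12 v=4: → [12,17),[11,16),[10,15),[9,14),[8,13); WM=8
i=7 t=12 v=5: → [12,17),[11,16),[10,15),[9,14),[8,13); WM=11; [4,9) fires=6 [5,10) fires=6 [6,11) fires=1
i=8 t=8 v=1: DROP (t<11-1); WM=11
i=9 t=13 v=1: → [13,18),[12,17),[11,16),[10,15),[9,14); WM=11
i=10 t=8 v=5: DROP (t<11-1); WM=11
i=11 t=18 v=2: → [18,23),[17,22),[16,21),[15,20),[14,19); WM=17; [7,12) fires=1 [8,13) fires=5 [9,14) fires=5 [10,15) fires=5 [11,16) fires=5 [12,17) fires=5
i=12 t=13 v=1: DROP (t<17-1); WM=17
i=13 t=21 v=9: → [21,26),[20,25),[19,24),[18,23),[17,22); WM=17
i=14 t=13 v=6: DROP (t<17-1); WM=17
i=15 t=17 v=8: → [17,22),[16,21),[15,20),[14,19),[13,18); WM=20; [13,18) fires=8 [14,19) fires=8 [15,20) fires=8
i=16 t=18 v=4: DROP (t<20-1); WM=20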